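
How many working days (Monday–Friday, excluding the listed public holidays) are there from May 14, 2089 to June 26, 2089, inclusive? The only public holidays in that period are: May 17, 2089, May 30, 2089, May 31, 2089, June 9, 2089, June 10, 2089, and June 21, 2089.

24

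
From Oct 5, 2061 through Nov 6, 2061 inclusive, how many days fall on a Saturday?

5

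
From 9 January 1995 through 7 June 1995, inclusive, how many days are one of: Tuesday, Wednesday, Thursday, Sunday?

9 January 1995 is a Monday.
From 9 January 1995 to 7 June 1995 is 150 days inclusive.
150 = 7 × 21 + 3, so there are 21 full weeks plus 3 extra days.
Each full week contributes 4 days from the set (Tue, Wed, Thu, Sun): 21 × 4 = 84.
The 3 extra days are Monday, Tuesday, Wednesday — 2 of them qualify.
Total: 84 + 2 = 86.

86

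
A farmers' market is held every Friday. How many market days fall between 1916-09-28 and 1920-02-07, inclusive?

176 Fridays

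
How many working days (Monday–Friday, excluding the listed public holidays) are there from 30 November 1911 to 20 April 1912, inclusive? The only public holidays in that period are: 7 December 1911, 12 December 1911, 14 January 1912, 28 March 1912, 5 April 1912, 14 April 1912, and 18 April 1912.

30 November 1911 is a Thursday.
From 30 November 1911 to 20 April 1912 is 143 days inclusive.
143 = 7 × 20 + 3, so there are 20 full weeks plus 3 extra days.
Each full week contributes 5 weekdays (Mon–Fri): 20 × 5 = 100.
The 3 extra days are Thu, Fri, Sat — 2 of them qualify.
Total: 100 + 2 = 102.
Holidays: 7 December 1911 (Thu); 12 December 1911 (Tue); 14 January 1912 (Sun); 28 March 1912 (Thu); 5 April 1912 (Fri); 14 April 1912 (Sun); 18 April 1912 (Thu).
5 of the 7 holidays fall on weekdays; the rest are weekends and were already excluded.
Business days: 102 − 5 = 97.

97 working days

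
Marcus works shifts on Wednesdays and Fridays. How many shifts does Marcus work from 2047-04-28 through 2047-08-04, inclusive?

28

2047-04-28 is a Sunday.
The range spans 99 days (inclusive of both endpoints).
99 = 7 × 14 + 1, so there are 14 full weeks plus 1 extra day.
Each full week contributes 2 days from the set (Wed, Fri): 14 × 2 = 28.
The 1 extra day is Sun — none qualify.
Total: 28 + 0 = 28.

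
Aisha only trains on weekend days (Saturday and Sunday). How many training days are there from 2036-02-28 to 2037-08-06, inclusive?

150

2036-02-28 is a Thursday.
That's 526 days from start to end, counting both.
526 = 7 × 75 + 1, so there are 75 full weeks plus 1 extra day.
Each full week contributes 2 weekend days (Sat, Sun): 75 × 2 = 150.
The 1 extra day is Thu — none qualify.
Total: 150 + 0 = 150.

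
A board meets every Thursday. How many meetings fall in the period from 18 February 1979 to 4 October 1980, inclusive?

85

18 February 1979 is a Sunday.
That's 595 days from start to end, counting both.
595 = 7 × 85, so the span is exactly 85 full weeks.
Each full week contributes one Thursday: 85 so far.
Total: 85.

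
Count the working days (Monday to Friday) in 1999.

261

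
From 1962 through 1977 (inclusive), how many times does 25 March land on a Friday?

Day of week of March 25 in each year:
1962: Sun, 1963: Mon, 1964: Wed, 1965: Thu, 1966: Fri ✓, 1967: Sat, 1968: Mon, 1969: Tue, 1970: Wed, 1971: Thu, 1972: Sat, 1973: Sun, 1974: Mon, 1975: Tue, 1976: Thu, 1977: Fri ✓
Fridays: 1966, 1977.

2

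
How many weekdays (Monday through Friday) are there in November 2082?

21

Nov 1, 2082 is a Sunday.
That's 30 days from start to end, counting both.
30 = 7 × 4 + 2, so there are 4 full weeks plus 2 extra days.
Each full week contributes 5 weekdays (Mon–Fri): 4 × 5 = 20.
The 2 extra days are Sunday, Monday — 1 of them qualifies.
Total: 20 + 1 = 21.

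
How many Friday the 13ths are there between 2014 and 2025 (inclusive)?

20

Friday-the-13ths by year:
2014: Jun
2015: Feb, Mar, Nov
2016: May
2017: Jan, Oct
2018: Apr, Jul
2019: Sep, Dec
2020: Mar, Nov
2021: Aug
2022: May
2023: Jan, Oct
2024: Sep, Dec
2025: Jun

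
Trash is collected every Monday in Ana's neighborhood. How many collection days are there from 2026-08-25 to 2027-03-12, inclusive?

2026-08-25 is a Tuesday.
The range spans 200 days (inclusive of both endpoints).
200 = 7 × 28 + 4, so there are 28 full weeks plus 4 extra days.
Each full week contributes one Monday: 28 so far.
The 4 extra days are Tue, Wed, Thu, Fri — none qualify.
Total: 28 + 0 = 28.

28 Mondays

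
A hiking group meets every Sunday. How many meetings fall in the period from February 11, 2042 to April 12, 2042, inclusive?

February 11, 2042 is a Tuesday.
That's 61 days from start to end, counting both.
61 = 7 × 8 + 5, so there are 8 full weeks plus 5 extra days.
Each full week contributes one Sunday: 8 so far.
The 5 extra days are Tue, Wed, Thu, Fri, Sat — none qualify.
Total: 8 + 0 = 8.

8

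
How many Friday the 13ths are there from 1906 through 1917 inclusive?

20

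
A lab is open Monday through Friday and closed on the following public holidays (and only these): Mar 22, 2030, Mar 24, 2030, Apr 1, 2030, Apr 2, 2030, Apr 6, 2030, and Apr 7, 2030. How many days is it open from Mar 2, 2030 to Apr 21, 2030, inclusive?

Mar 2, 2030 is a Saturday.
The range spans 51 days (inclusive of both endpoints).
51 = 7 × 7 + 2, so there are 7 full weeks plus 2 extra days.
Each full week contributes 5 weekdays (Mon–Fri): 7 × 5 = 35.
The 2 extra days are Saturday, Sunday — none qualify.
Total: 35 + 0 = 35.
Holidays: Mar 22, 2030 (Fri); Mar 24, 2030 (Sun); Apr 1, 2030 (Mon); Apr 2, 2030 (Tue); Apr 6, 2030 (Sat); Apr 7, 2030 (Sun).
3 of the 6 holidays fall on weekdays; the rest are weekends and were already excluded.
Business days: 35 − 3 = 32.

32 business days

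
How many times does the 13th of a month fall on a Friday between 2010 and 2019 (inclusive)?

Friday-the-13ths by year:
2010: Aug
2011: May
2012: Jan, Apr, Jul
2013: Sep, Dec
2014: Jun
2015: Feb, Mar, Nov
2016: May
2017: Jan, Oct
2018: Apr, Jul
2019: Sep, Dec

18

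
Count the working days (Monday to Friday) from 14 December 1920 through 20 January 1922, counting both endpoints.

289

14 December 1920 is a Tuesday.
The range spans 403 days (inclusive of both endpoints).
403 = 7 × 57 + 4, so there are 57 full weeks plus 4 extra days.
Each full week contributes 5 weekdays (Mon–Fri): 57 × 5 = 285.
The 4 extra days are Tuesday, Wednesday, Thursday, Friday — 4 of them qualify.
Total: 285 + 4 = 289.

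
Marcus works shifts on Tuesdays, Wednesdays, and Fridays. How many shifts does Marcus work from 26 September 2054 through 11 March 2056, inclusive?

26 September 2054 is a Saturday.
From 26 September 2054 to 11 March 2056 is 533 days inclusive.
533 = 7 × 76 + 1, so there are 76 full weeks plus 1 extra day.
Each full week contributes 3 days from the set (Tue, Wed, Fri): 76 × 3 = 228.
The 1 extra day is Sat — none qualify.
Total: 228 + 0 = 228.

228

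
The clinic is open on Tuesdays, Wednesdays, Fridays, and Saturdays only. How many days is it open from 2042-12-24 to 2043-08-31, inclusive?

143

2042-12-24 is a Wednesday.
That's 251 days from start to end, counting both.
251 = 7 × 35 + 6, so there are 35 full weeks plus 6 extra days.
Each full week contributes 4 days from the set (Tue, Wed, Fri, Sat): 35 × 4 = 140.
The 6 extra days are Wednesday, Thursday, Friday, Saturday, Sunday, Monday — 3 of them qualify.
Total: 140 + 3 = 143.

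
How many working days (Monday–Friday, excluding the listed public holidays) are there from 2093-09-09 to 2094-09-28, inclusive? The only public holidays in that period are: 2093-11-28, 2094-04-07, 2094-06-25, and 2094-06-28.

2093-09-09 is a Wednesday.
The range spans 385 days (inclusive of both endpoints).
385 = 7 × 55, so the span is exactly 55 full weeks.
Each full week contributes 5 weekdays (Mon–Fri): 55 × 5 = 275.
Total: 275.
Holidays: 2093-11-28 (Sat); 2094-04-07 (Wed); 2094-06-25 (Fri); 2094-06-28 (Mon).
3 of the 4 holidays fall on weekdays; the rest are weekends and were already excluded.
Business days: 275 − 3 = 272.

272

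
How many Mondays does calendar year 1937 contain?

52

1 January 1937 is a Friday.
That's 365 days from start to end, counting both.
365 = 7 × 52 + 1, so there are 52 full weeks plus 1 extra day.
Each full week contributes one Monday: 52 so far.
The 1 extra day is Friday — none qualify.
Total: 52 + 0 = 52.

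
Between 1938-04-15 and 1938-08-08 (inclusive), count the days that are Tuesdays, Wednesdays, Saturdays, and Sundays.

66

1938-04-15 is a Friday.
The range spans 116 days (inclusive of both endpoints).
116 = 7 × 16 + 4, so there are 16 full weeks plus 4 extra days.
Each full week contributes 4 days from the set (Tue, Wed, Sat, Sun): 16 × 4 = 64.
The 4 extra days are Friday, Saturday, Sunday, Monday — 2 of them qualify.
Total: 64 + 2 = 66.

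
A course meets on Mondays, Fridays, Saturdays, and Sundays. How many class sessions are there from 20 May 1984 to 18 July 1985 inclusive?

20 May 1984 is a Sunday.
From 20 May 1984 to 18 July 1985 is 425 days inclusive.
425 = 7 × 60 + 5, so there are 60 full weeks plus 5 extra days.
Each full week contributes 4 days from the set (Mon, Fri, Sat, Sun): 60 × 4 = 240.
The 5 extra days are Sun, Mon, Tue, Wed, Thu — 2 of them qualify.
Total: 240 + 2 = 242.

242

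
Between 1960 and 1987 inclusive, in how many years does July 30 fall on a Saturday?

4

Day of week of July 30 in each year:
1960: Sat ✓, 1961: Sun, 1962: Mon, 1963: Tue, 1964: Thu, 1965: Fri, 1966: Sat ✓, 1967: Sun, 1968: Tue, 1969: Wed, 1970: Thu, 1971: Fri, 1972: Sun, 1973: Mon, 1974: Tue, 1975: Wed, 1976: Fri, 1977: Sat ✓, 1978: Sun, 1979: Mon, 1980: Wed, 1981: Thu, 1982: Fri, 1983: Sat ✓, 1984: Mon, 1985: Tue, 1986: Wed, 1987: Thu
Saturdays: 1960, 1966, 1977, 1983.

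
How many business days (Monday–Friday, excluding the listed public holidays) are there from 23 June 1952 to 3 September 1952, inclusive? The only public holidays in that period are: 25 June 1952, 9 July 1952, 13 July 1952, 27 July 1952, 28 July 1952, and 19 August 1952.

23 June 1952 is a Monday.
From 23 June 1952 to 3 September 1952 is 73 days inclusive.
73 = 7 × 10 + 3, so there are 10 full weeks plus 3 extra days.
Each full week contributes 5 weekdays (Mon–Fri): 10 × 5 = 50.
The 3 extra days are Mon, Tue, Wed — 3 of them qualify.
Total: 50 + 3 = 53.
Holidays: 25 June 1952 (Wed); 9 July 1952 (Wed); 13 July 1952 (Sun); 27 July 1952 (Sun); 28 July 1952 (Mon); 19 August 1952 (Tue).
4 of the 6 holidays fall on weekdays; the rest are weekends and were already excluded.
Business days: 53 − 4 = 49.

49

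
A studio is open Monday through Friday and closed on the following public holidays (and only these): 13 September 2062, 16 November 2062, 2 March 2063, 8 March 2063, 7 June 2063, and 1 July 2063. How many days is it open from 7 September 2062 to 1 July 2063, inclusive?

207 working days

7 September 2062 is a Thursday.
From 7 September 2062 to 1 July 2063 is 298 days inclusive.
298 = 7 × 42 + 4, so there are 42 full weeks plus 4 extra days.
Each full week contributes 5 weekdays (Mon–Fri): 42 × 5 = 210.
The 4 extra days are Thursday, Friday, Saturday, Sunday — 2 of them qualify.
Total: 210 + 2 = 212.
Holidays: 13 September 2062 (Wed); 16 November 2062 (Thu); 2 March 2063 (Fri); 8 March 2063 (Thu); 7 June 2063 (Thu); 1 July 2063 (Sun).
5 of the 6 holidays fall on weekdays; the rest are weekends and were already excluded.
Business days: 212 − 5 = 207.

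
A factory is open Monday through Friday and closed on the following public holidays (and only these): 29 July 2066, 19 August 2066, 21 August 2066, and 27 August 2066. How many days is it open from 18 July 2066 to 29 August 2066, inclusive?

27 business days

18 July 2066 is a Sunday.
The range spans 43 days (inclusive of both endpoints).
43 = 7 × 6 + 1, so there are 6 full weeks plus 1 extra day.
Each full week contributes 5 weekdays (Mon–Fri): 6 × 5 = 30.
The 1 extra day is Sun — none qualify.
Total: 30 + 0 = 30.
Holidays: 29 July 2066 (Thu); 19 August 2066 (Thu); 21 August 2066 (Sat); 27 August 2066 (Fri).
3 of the 4 holidays fall on weekdays; the rest are weekends and were already excluded.
Business days: 30 − 3 = 27.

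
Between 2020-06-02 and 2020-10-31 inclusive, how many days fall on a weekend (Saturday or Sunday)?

43

2020-06-02 is a Tuesday.
That's 152 days from start to end, counting both.
152 = 7 × 21 + 5, so there are 21 full weeks plus 5 extra days.
Each full week contributes 2 weekend days (Sat, Sun): 21 × 2 = 42.
The 5 extra days are Tuesday, Wednesday, Thursday, Friday, Saturday — 1 of them qualifies.
Total: 42 + 1 = 43.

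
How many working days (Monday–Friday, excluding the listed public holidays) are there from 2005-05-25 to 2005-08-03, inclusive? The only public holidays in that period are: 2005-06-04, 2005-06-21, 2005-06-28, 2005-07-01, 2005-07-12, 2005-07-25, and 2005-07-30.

46 working days

2005-05-25 is a Wednesday.
The range spans 71 days (inclusive of both endpoints).
71 = 7 × 10 + 1, so there are 10 full weeks plus 1 extra day.
Each full week contributes 5 weekdays (Mon–Fri): 10 × 5 = 50.
The 1 extra day is Wed — 1 of them qualifies.
Total: 50 + 1 = 51.
Holidays: 2005-06-04 (Sat); 2005-06-21 (Tue); 2005-06-28 (Tue); 2005-07-01 (Fri); 2005-07-12 (Tue); 2005-07-25 (Mon); 2005-07-30 (Sat).
5 of the 7 holidays fall on weekdays; the rest are weekends and were already excluded.
Business days: 51 − 5 = 46.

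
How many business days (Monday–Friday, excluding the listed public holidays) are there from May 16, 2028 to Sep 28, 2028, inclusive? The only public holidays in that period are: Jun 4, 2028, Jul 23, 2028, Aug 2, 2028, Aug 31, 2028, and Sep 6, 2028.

May 16, 2028 is a Tuesday.
That's 136 days from start to end, counting both.
136 = 7 × 19 + 3, so there are 19 full weeks plus 3 extra days.
Each full week contributes 5 weekdays (Mon–Fri): 19 × 5 = 95.
The 3 extra days are Tuesday, Wednesday, Thursday — 3 of them qualify.
Total: 95 + 3 = 98.
Holidays: Jun 4, 2028 (Sun); Jul 23, 2028 (Sun); Aug 2, 2028 (Wed); Aug 31, 2028 (Thu); Sep 6, 2028 (Wed).
3 of the 5 holidays fall on weekdays; the rest are weekends and were already excluded.
Business days: 98 − 3 = 95.

95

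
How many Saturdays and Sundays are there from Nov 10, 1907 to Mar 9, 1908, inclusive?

Nov 10, 1907 is a Sunday.
From Nov 10, 1907 to Mar 9, 1908 is 121 days inclusive.
121 = 7 × 17 + 2, so there are 17 full weeks plus 2 extra days.
Each full week contributes 2 weekend days (Sat, Sun): 17 × 2 = 34.
The 2 extra days are Sunday, Monday — 1 of them qualifies.
Total: 34 + 1 = 35.

35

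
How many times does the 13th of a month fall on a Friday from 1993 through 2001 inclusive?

Friday-the-13ths by year:
1993: Aug
1994: May
1995: Jan, Oct
1996: Sep, Dec
1997: Jun
1998: Feb, Mar, Nov
1999: Aug
2000: Oct
2001: Apr, Jul

14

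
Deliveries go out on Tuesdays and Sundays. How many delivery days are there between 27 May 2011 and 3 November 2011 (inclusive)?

46

27 May 2011 is a Friday.
That's 161 days from start to end, counting both.
161 = 7 × 23, so the span is exactly 23 full weeks.
Each full week contributes 2 days from the set (Tue, Sun): 23 × 2 = 46.
Total: 46.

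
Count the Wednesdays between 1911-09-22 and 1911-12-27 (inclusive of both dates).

14

1911-09-22 is a Friday.
From 1911-09-22 to 1911-12-27 is 97 days inclusive.
97 = 7 × 13 + 6, so there are 13 full weeks plus 6 extra days.
Each full week contributes one Wednesday: 13 so far.
The 6 extra days are Fri, Sat, Sun, Mon, Tue, Wed — 1 of them qualifies.
Total: 13 + 1 = 14.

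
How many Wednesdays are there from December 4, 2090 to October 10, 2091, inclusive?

45 Wednesdays

December 4, 2090 is a Monday.
The range spans 311 days (inclusive of both endpoints).
311 = 7 × 44 + 3, so there are 44 full weeks plus 3 extra days.
Each full week contributes one Wednesday: 44 so far.
The 3 extra days are Monday, Tuesday, Wednesday — 1 of them qualifies.
Total: 44 + 1 = 45.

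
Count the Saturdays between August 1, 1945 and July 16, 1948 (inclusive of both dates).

154 Saturdays

August 1, 1945 is a Wednesday.
From August 1, 1945 to July 16, 1948 is 1081 days inclusive.
1081 = 7 × 154 + 3, so there are 154 full weeks plus 3 extra days.
Each full week contributes one Saturday: 154 so far.
The 3 extra days are Wednesday, Thursday, Friday — none qualify.
Total: 154 + 0 = 154.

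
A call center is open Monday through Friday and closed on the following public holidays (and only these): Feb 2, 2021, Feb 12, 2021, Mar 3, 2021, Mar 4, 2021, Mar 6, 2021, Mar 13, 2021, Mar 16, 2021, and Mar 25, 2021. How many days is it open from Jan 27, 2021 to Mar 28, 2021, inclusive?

37 business days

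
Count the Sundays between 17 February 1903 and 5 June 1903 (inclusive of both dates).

15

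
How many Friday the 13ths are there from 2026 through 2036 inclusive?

Friday-the-13ths by year:
2026: Feb, Mar, Nov
2027: Aug
2028: Oct
2029: Apr, Jul
2030: Sep, Dec
2031: Jun
2032: Feb, Aug
2033: May
2034: Jan, Oct
2035: Apr, Jul
2036: Jun

18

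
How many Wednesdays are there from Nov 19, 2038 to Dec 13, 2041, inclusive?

160 Wednesdays

Nov 19, 2038 is a Friday.
That's 1121 days from start to end, counting both.
1121 = 7 × 160 + 1, so there are 160 full weeks plus 1 extra day.
Each full week contributes one Wednesday: 160 so far.
The 1 extra day is Fri — none qualify.
Total: 160 + 0 = 160.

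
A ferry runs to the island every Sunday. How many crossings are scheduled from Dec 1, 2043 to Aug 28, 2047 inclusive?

195 Sundays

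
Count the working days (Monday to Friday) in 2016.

1 January 2016 is a Friday.
That's 366 days from start to end, counting both.
366 = 7 × 52 + 2, so there are 52 full weeks plus 2 extra days.
Each full week contributes 5 weekdays (Mon–Fri): 52 × 5 = 260.
The 2 extra days are Fri, Sat — 1 of them qualifies.
Total: 260 + 1 = 261.

261 weekdays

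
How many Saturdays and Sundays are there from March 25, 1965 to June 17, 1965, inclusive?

March 25, 1965 is a Thursday.
That's 85 days from start to end, counting both.
85 = 7 × 12 + 1, so there are 12 full weeks plus 1 extra day.
Each full week contributes 2 weekend days (Sat, Sun): 12 × 2 = 24.
The 1 extra day is Thu — none qualify.
Total: 24 + 0 = 24.

24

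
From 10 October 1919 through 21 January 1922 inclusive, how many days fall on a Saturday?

120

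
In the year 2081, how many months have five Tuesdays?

4

A month has five Tuesdays exactly when Tuesday falls within its first (length − 28) days.
Jan: 31 days, starts Wed → 5 of Wed, Thu, Fri
Feb: 28 days, starts Sat → 5 of (none)
Mar: 31 days, starts Sat → 5 of Sat, Sun, Mon
Apr: 30 days, starts Tue → 5 of Tue, Wed ✓
May: 31 days, starts Thu → 5 of Thu, Fri, Sat
Jun: 30 days, starts Sun → 5 of Sun, Mon
Jul: 31 days, starts Tue → 5 of Tue, Wed, Thu ✓
Aug: 31 days, starts Fri → 5 of Fri, Sat, Sun
Sep: 30 days, starts Mon → 5 of Mon, Tue ✓
Oct: 31 days, starts Wed → 5 of Wed, Thu, Fri
Nov: 30 days, starts Sat → 5 of Sat, Sun
Dec: 31 days, starts Mon → 5 of Mon, Tue, Wed ✓
Months with five Tuesdays: Apr, Jul, Sep, Dec.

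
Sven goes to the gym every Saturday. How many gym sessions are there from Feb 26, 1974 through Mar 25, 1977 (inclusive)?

160

Feb 26, 1974 is a Tuesday.
From Feb 26, 1974 to Mar 25, 1977 is 1124 days inclusive.
1124 = 7 × 160 + 4, so there are 160 full weeks plus 4 extra days.
Each full week contributes one Saturday: 160 so far.
The 4 extra days are Tuesday, Wednesday, Thursday, Friday — none qualify.
Total: 160 + 0 = 160.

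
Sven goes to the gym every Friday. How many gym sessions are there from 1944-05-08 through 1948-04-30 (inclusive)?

1944-05-08 is a Monday.
That's 1454 days from start to end, counting both.
1454 = 7 × 207 + 5, so there are 207 full weeks plus 5 extra days.
Each full week contributes one Friday: 207 so far.
The 5 extra days are Monday, Tuesday, Wednesday, Thursday, Friday — 1 of them qualifies.
Total: 207 + 1 = 208.

208 Fridays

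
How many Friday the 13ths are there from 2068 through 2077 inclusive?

19

Friday-the-13ths by year:
2068: Jan, Apr, Jul
2069: Sep, Dec
2070: Jun
2071: Feb, Mar, Nov
2072: May
2073: Jan, Oct
2074: Apr, Jul
2075: Sep, Dec
2076: Mar, Nov
2077: Aug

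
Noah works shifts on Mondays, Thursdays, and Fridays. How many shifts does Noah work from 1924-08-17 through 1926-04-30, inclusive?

267

1924-08-17 is a Sunday.
From 1924-08-17 to 1926-04-30 is 622 days inclusive.
622 = 7 × 88 + 6, so there are 88 full weeks plus 6 extra days.
Each full week contributes 3 days from the set (Mon, Thu, Fri): 88 × 3 = 264.
The 6 extra days are Sunday, Monday, Tuesday, Wednesday, Thursday, Friday — 3 of them qualify.
Total: 264 + 3 = 267.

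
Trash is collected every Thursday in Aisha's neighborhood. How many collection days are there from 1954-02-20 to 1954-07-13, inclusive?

1954-02-20 is a Saturday.
From 1954-02-20 to 1954-07-13 is 144 days inclusive.
144 = 7 × 20 + 4, so there are 20 full weeks plus 4 extra days.
Each full week contributes one Thursday: 20 so far.
The 4 extra days are Sat, Sun, Mon, Tue — none qualify.
Total: 20 + 0 = 20.

20 Thursdays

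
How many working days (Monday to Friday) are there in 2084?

January 1, 2084 is a Saturday.
That's 366 days from start to end, counting both.
366 = 7 × 52 + 2, so there are 52 full weeks plus 2 extra days.
Each full week contributes 5 weekdays (Mon–Fri): 52 × 5 = 260.
The 2 extra days are Saturday, Sunday — none qualify.
Total: 260 + 0 = 260.

260 weekdays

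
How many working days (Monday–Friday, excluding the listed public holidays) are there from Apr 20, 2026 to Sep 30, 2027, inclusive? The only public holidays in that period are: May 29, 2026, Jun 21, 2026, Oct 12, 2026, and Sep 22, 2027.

376 working days

Apr 20, 2026 is a Monday.
The range spans 529 days (inclusive of both endpoints).
529 = 7 × 75 + 4, so there are 75 full weeks plus 4 extra days.
Each full week contributes 5 weekdays (Mon–Fri): 75 × 5 = 375.
The 4 extra days are Mon, Tue, Wed, Thu — 4 of them qualify.
Total: 375 + 4 = 379.
Holidays: May 29, 2026 (Fri); Jun 21, 2026 (Sun); Oct 12, 2026 (Mon); Sep 22, 2027 (Wed).
3 of the 4 holidays fall on weekdays; the rest are weekends and were already excluded.
Business days: 379 − 3 = 376.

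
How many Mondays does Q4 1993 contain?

13

Oct 1, 1993 is a Friday.
The range spans 92 days (inclusive of both endpoints).
92 = 7 × 13 + 1, so there are 13 full weeks plus 1 extra day.
Each full week contributes one Monday: 13 so far.
The 1 extra day is Fri — none qualify.
Total: 13 + 0 = 13.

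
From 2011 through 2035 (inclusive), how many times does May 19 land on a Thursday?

4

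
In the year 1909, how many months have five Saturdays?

A month has five Saturdays exactly when Saturday falls within its first (length − 28) days.
Jan: 31 days, starts Fri → 5 of Fri, Sat, Sun ✓
Feb: 28 days, starts Mon → 5 of (none)
Mar: 31 days, starts Mon → 5 of Mon, Tue, Wed
Apr: 30 days, starts Thu → 5 of Thu, Fri
May: 31 days, starts Sat → 5 of Sat, Sun, Mon ✓
Jun: 30 days, starts Tue → 5 of Tue, Wed
Jul: 31 days, starts Thu → 5 of Thu, Fri, Sat ✓
Aug: 31 days, starts Sun → 5 of Sun, Mon, Tue
Sep: 30 days, starts Wed → 5 of Wed, Thu
Oct: 31 days, starts Fri → 5 of Fri, Sat, Sun ✓
Nov: 30 days, starts Mon → 5 of Mon, Tue
Dec: 31 days, starts Wed → 5 of Wed, Thu, Fri
Months with five Saturdays: Jan, May, Jul, Oct.

4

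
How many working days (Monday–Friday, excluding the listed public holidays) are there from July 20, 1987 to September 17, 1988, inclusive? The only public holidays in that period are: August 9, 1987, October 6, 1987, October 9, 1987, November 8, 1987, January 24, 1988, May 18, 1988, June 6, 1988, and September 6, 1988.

July 20, 1987 is a Monday.
The range spans 426 days (inclusive of both endpoints).
426 = 7 × 60 + 6, so there are 60 full weeks plus 6 extra days.
Each full week contributes 5 weekdays (Mon–Fri): 60 × 5 = 300.
The 6 extra days are Mon, Tue, Wed, Thu, Fri, Sat — 5 of them qualify.
Total: 300 + 5 = 305.
Holidays: August 9, 1987 (Sun); October 6, 1987 (Tue); October 9, 1987 (Fri); November 8, 1987 (Sun); January 24, 1988 (Sun); May 18, 1988 (Wed); June 6, 1988 (Mon); September 6, 1988 (Tue).
5 of the 8 holidays fall on weekdays; the rest are weekends and were already excluded.
Business days: 305 − 5 = 300.

300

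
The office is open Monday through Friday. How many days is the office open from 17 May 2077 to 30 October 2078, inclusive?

380 weekdays

17 May 2077 is a Monday.
That's 532 days from start to end, counting both.
532 = 7 × 76, so the span is exactly 76 full weeks.
Each full week contributes 5 weekdays (Mon–Fri): 76 × 5 = 380.
Total: 380.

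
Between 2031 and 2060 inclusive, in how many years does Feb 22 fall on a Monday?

4

Day of week of February 22 in each year:
2031: Sat, 2032: Sun, 2033: Tue, 2034: Wed, 2035: Thu, 2036: Fri, 2037: Sun, 2038: Mon ✓, 2039: Tue, 2040: Wed, 2041: Fri, 2042: Sat, 2043: Sun, 2044: Mon ✓, 2045: Wed, 2046: Thu, 2047: Fri, 2048: Sat, 2049: Mon ✓, 2050: Tue, 2051: Wed, 2052: Thu, 2053: Sat, 2054: Sun, 2055: Mon ✓, 2056: Tue, 2057: Thu, 2058: Fri, 2059: Sat, 2060: Sun
Mondays: 2038, 2044, 2049, 2055.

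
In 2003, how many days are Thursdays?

2003-01-01 is a Wednesday.
From 2003-01-01 to 2003-12-31 is 365 days inclusive.
365 = 7 × 52 + 1, so there are 52 full weeks plus 1 extra day.
Each full week contributes one Thursday: 52 so far.
The 1 extra day is Wednesday — none qualify.
Total: 52 + 0 = 52.

52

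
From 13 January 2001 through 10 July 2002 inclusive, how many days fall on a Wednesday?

78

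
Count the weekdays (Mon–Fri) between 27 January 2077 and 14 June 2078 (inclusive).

360

27 January 2077 is a Wednesday.
That's 504 days from start to end, counting both.
504 = 7 × 72, so the span is exactly 72 full weeks.
Each full week contributes 5 weekdays (Mon–Fri): 72 × 5 = 360.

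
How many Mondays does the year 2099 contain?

52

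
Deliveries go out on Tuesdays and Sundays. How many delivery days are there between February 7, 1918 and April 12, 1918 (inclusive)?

February 7, 1918 is a Thursday.
From February 7, 1918 to April 12, 1918 is 65 days inclusive.
65 = 7 × 9 + 2, so there are 9 full weeks plus 2 extra days.
Each full week contributes 2 days from the set (Tue, Sun): 9 × 2 = 18.
The 2 extra days are Thursday, Friday — none qualify.
Total: 18 + 0 = 18.

18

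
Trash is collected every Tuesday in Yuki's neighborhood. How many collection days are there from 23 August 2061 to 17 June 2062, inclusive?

23 August 2061 is a Tuesday.
The range spans 299 days (inclusive of both endpoints).
299 = 7 × 42 + 5, so there are 42 full weeks plus 5 extra days.
Each full week contributes one Tuesday: 42 so far.
The 5 extra days are Tue, Wed, Thu, Fri, Sat — 1 of them qualifies.
Total: 42 + 1 = 43.

43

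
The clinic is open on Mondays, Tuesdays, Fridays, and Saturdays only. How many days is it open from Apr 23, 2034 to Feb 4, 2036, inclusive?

Apr 23, 2034 is a Sunday.
That's 653 days from start to end, counting both.
653 = 7 × 93 + 2, so there are 93 full weeks plus 2 extra days.
Each full week contributes 4 days from the set (Mon, Tue, Fri, Sat): 93 × 4 = 372.
The 2 extra days are Sunday, Monday — 1 of them qualifies.
Total: 372 + 1 = 373.

373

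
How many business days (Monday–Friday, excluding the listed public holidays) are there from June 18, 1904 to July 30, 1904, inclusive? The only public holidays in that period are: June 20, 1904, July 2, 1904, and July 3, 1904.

29 business days

June 18, 1904 is a Saturday.
The range spans 43 days (inclusive of both endpoints).
43 = 7 × 6 + 1, so there are 6 full weeks plus 1 extra day.
Each full week contributes 5 weekdays (Mon–Fri): 6 × 5 = 30.
The 1 extra day is Sat — none qualify.
Total: 30 + 0 = 30.
Holidays: June 20, 1904 (Mon); July 2, 1904 (Sat); July 3, 1904 (Sun).
1 of the 3 holidays fall on weekdays; the rest are weekends and were already excluded.
Business days: 30 − 1 = 29.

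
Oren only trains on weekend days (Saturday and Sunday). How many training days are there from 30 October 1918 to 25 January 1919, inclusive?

25

30 October 1918 is a Wednesday.
The range spans 88 days (inclusive of both endpoints).
88 = 7 × 12 + 4, so there are 12 full weeks plus 4 extra days.
Each full week contributes 2 weekend days (Sat, Sun): 12 × 2 = 24.
The 4 extra days are Wed, Thu, Fri, Sat — 1 of them qualifies.
Total: 24 + 1 = 25.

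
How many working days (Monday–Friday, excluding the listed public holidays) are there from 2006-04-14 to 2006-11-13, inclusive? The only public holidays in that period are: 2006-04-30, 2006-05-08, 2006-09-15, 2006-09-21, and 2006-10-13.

2006-04-14 is a Friday.
From 2006-04-14 to 2006-11-13 is 214 days inclusive.
214 = 7 × 30 + 4, so there are 30 full weeks plus 4 extra days.
Each full week contributes 5 weekdays (Mon–Fri): 30 × 5 = 150.
The 4 extra days are Friday, Saturday, Sunday, Monday — 2 of them qualify.
Total: 150 + 2 = 152.
Holidays: 2006-04-30 (Sun); 2006-05-08 (Mon); 2006-09-15 (Fri); 2006-09-21 (Thu); 2006-10-13 (Fri).
4 of the 5 holidays fall on weekdays; the rest are weekends and were already excluded.
Business days: 152 − 4 = 148.

148 working days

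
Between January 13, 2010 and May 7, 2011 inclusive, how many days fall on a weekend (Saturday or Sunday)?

137

January 13, 2010 is a Wednesday.
The range spans 480 days (inclusive of both endpoints).
480 = 7 × 68 + 4, so there are 68 full weeks plus 4 extra days.
Each full week contributes 2 weekend days (Sat, Sun): 68 × 2 = 136.
The 4 extra days are Wednesday, Thursday, Friday, Saturday — 1 of them qualifies.
Total: 136 + 1 = 137.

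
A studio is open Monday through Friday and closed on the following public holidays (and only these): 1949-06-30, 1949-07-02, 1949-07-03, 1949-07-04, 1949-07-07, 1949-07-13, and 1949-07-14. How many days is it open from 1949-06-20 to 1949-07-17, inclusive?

1949-06-20 is a Monday.
The range spans 28 days (inclusive of both endpoints).
28 = 7 × 4, so the span is exactly 4 full weeks.
Each full week contributes 5 weekdays (Mon–Fri): 4 × 5 = 20.
Holidays: 1949-06-30 (Thu); 1949-07-02 (Sat); 1949-07-03 (Sun); 1949-07-04 (Mon); 1949-07-07 (Thu); 1949-07-13 (Wed); 1949-07-14 (Thu).
5 of the 7 holidays fall on weekdays; the rest are weekends and were already excluded.
Business days: 20 − 5 = 15.

15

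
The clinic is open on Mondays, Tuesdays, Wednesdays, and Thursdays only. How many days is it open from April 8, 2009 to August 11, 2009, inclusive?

72

April 8, 2009 is a Wednesday.
From April 8, 2009 to August 11, 2009 is 126 days inclusive.
126 = 7 × 18, so the span is exactly 18 full weeks.
Each full week contributes 4 days from the set (Mon, Tue, Wed, Thu): 18 × 4 = 72.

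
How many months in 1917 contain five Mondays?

5

A month has five Mondays exactly when Monday falls within its first (length − 28) days.
Jan: 31 days, starts Mon → 5 of Mon, Tue, Wed ✓
Feb: 28 days, starts Thu → 5 of (none)
Mar: 31 days, starts Thu → 5 of Thu, Fri, Sat
Apr: 30 days, starts Sun → 5 of Sun, Mon ✓
May: 31 days, starts Tue → 5 of Tue, Wed, Thu
Jun: 30 days, starts Fri → 5 of Fri, Sat
Jul: 31 days, starts Sun → 5 of Sun, Mon, Tue ✓
Aug: 31 days, starts Wed → 5 of Wed, Thu, Fri
Sep: 30 days, starts Sat → 5 of Sat, Sun
Oct: 31 days, starts Mon → 5 of Mon, Tue, Wed ✓
Nov: 30 days, starts Thu → 5 of Thu, Fri
Dec: 31 days, starts Sat → 5 of Sat, Sun, Mon ✓
Months with five Mondays: Jan, Apr, Jul, Oct, Dec.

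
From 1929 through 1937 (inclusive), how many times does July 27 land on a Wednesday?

Day of week of July 27 in each year:
1929: Sat, 1930: Sun, 1931: Mon, 1932: Wed ✓, 1933: Thu, 1934: Fri, 1935: Sat, 1936: Mon, 1937: Tue
Wednesdays: 1932.

1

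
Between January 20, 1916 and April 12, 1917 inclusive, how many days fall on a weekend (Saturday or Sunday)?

128

January 20, 1916 is a Thursday.
From January 20, 1916 to April 12, 1917 is 449 days inclusive.
449 = 7 × 64 + 1, so there are 64 full weeks plus 1 extra day.
Each full week contributes 2 weekend days (Sat, Sun): 64 × 2 = 128.
The 1 extra day is Thu — none qualify.
Total: 128 + 0 = 128.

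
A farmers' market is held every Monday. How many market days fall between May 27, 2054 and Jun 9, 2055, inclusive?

54 Mondays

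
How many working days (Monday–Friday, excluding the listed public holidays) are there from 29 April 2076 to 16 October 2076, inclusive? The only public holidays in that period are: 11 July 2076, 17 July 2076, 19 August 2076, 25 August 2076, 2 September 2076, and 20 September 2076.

29 April 2076 is a Wednesday.
That's 171 days from start to end, counting both.
171 = 7 × 24 + 3, so there are 24 full weeks plus 3 extra days.
Each full week contributes 5 weekdays (Mon–Fri): 24 × 5 = 120.
The 3 extra days are Wed, Thu, Fri — 3 of them qualify.
Total: 120 + 3 = 123.
Holidays: 11 July 2076 (Sat); 17 July 2076 (Fri); 19 August 2076 (Wed); 25 August 2076 (Tue); 2 September 2076 (Wed); 20 September 2076 (Sun).
4 of the 6 holidays fall on weekdays; the rest are weekends and were already excluded.
Business days: 123 − 4 = 119.

119 working days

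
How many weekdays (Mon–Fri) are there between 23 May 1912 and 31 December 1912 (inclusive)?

159 weekdays

23 May 1912 is a Thursday.
The range spans 223 days (inclusive of both endpoints).
223 = 7 × 31 + 6, so there are 31 full weeks plus 6 extra days.
Each full week contributes 5 weekdays (Mon–Fri): 31 × 5 = 155.
The 6 extra days are Thu, Fri, Sat, Sun, Mon, Tue — 4 of them qualify.
Total: 155 + 4 = 159.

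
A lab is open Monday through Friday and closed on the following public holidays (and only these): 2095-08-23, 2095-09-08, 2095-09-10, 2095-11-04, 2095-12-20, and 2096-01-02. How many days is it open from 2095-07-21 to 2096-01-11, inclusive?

120 business days

2095-07-21 is a Thursday.
From 2095-07-21 to 2096-01-11 is 175 days inclusive.
175 = 7 × 25, so the span is exactly 25 full weeks.
Each full week contributes 5 weekdays (Mon–Fri): 25 × 5 = 125.
Holidays: 2095-08-23 (Tue); 2095-09-08 (Thu); 2095-09-10 (Sat); 2095-11-04 (Fri); 2095-12-20 (Tue); 2096-01-02 (Mon).
5 of the 6 holidays fall on weekdays; the rest are weekends and were already excluded.
Business days: 125 − 5 = 120.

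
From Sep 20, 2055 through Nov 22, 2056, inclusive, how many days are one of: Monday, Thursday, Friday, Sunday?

245

Sep 20, 2055 is a Monday.
From Sep 20, 2055 to Nov 22, 2056 is 430 days inclusive.
430 = 7 × 61 + 3, so there are 61 full weeks plus 3 extra days.
Each full week contributes 4 days from the set (Mon, Thu, Fri, Sun): 61 × 4 = 244.
The 3 extra days are Mon, Tue, Wed — 1 of them qualifies.
Total: 244 + 1 = 245.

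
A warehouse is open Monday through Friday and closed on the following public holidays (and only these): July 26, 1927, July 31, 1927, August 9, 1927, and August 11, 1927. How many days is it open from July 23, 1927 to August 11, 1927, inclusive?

11

July 23, 1927 is a Saturday.
That's 20 days from start to end, counting both.
20 = 7 × 2 + 6, so there are 2 full weeks plus 6 extra days.
Each full week contributes 5 weekdays (Mon–Fri): 2 × 5 = 10.
The 6 extra days are Saturday, Sunday, Monday, Tuesday, Wednesday, Thursday — 4 of them qualify.
Total: 10 + 4 = 14.
Holidays: July 26, 1927 (Tue); July 31, 1927 (Sun); August 9, 1927 (Tue); August 11, 1927 (Thu).
3 of the 4 holidays fall on weekdays; the rest are weekends and were already excluded.
Business days: 14 − 3 = 11.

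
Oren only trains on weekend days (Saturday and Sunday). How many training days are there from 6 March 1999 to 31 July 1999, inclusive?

43

6 March 1999 is a Saturday.
From 6 March 1999 to 31 July 1999 is 148 days inclusive.
148 = 7 × 21 + 1, so there are 21 full weeks plus 1 extra day.
Each full week contributes 2 weekend days (Sat, Sun): 21 × 2 = 42.
The 1 extra day is Sat — 1 of them qualifies.
Total: 42 + 1 = 43.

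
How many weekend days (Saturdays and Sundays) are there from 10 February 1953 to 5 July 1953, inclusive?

42

10 February 1953 is a Tuesday.
That's 146 days from start to end, counting both.
146 = 7 × 20 + 6, so there are 20 full weeks plus 6 extra days.
Each full week contributes 2 weekend days (Sat, Sun): 20 × 2 = 40.
The 6 extra days are Tue, Wed, Thu, Fri, Sat, Sun — 2 of them qualify.
Total: 40 + 2 = 42.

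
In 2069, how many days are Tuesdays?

53

Jan 1, 2069 is a Tuesday.
That's 365 days from start to end, counting both.
365 = 7 × 52 + 1, so there are 52 full weeks plus 1 extra day.
Each full week contributes one Tuesday: 52 so far.
The 1 extra day is Tuesday — 1 of them qualifies.
Total: 52 + 1 = 53.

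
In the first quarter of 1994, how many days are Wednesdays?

1994-01-01 is a Saturday.
That's 90 days from start to end, counting both.
90 = 7 × 12 + 6, so there are 12 full weeks plus 6 extra days.
Each full week contributes one Wednesday: 12 so far.
The 6 extra days are Saturday, Sunday, Monday, Tuesday, Wednesday, Thursday — 1 of them qualifies.
Total: 12 + 1 = 13.

13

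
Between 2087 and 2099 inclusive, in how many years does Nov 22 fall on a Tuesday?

Day of week of November 22 in each year:
2087: Sat, 2088: Mon, 2089: Tue ✓, 2090: Wed, 2091: Thu, 2092: Sat, 2093: Sun, 2094: Mon, 2095: Tue ✓, 2096: Thu, 2097: Fri, 2098: Sat, 2099: Sun
Tuesdays: 2089, 2095.

2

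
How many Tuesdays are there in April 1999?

Apr 1, 1999 is a Thursday.
That's 30 days from start to end, counting both.
30 = 7 × 4 + 2, so there are 4 full weeks plus 2 extra days.
Each full week contributes one Tuesday: 4 so far.
The 2 extra days are Thu, Fri — none qualify.
Total: 4 + 0 = 4.

4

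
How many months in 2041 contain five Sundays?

A month has five Sundays exactly when Sunday falls within its first (length − 28) days.
Jan: 31 days, starts Tue → 5 of Tue, Wed, Thu
Feb: 28 days, starts Fri → 5 of (none)
Mar: 31 days, starts Fri → 5 of Fri, Sat, Sun ✓
Apr: 30 days, starts Mon → 5 of Mon, Tue
May: 31 days, starts Wed → 5 of Wed, Thu, Fri
Jun: 30 days, starts Sat → 5 of Sat, Sun ✓
Jul: 31 days, starts Mon → 5 of Mon, Tue, Wed
Aug: 31 days, starts Thu → 5 of Thu, Fri, Sat
Sep: 30 days, starts Sun → 5 of Sun, Mon ✓
Oct: 31 days, starts Tue → 5 of Tue, Wed, Thu
Nov: 30 days, starts Fri → 5 of Fri, Sat
Dec: 31 days, starts Sun → 5 of Sun, Mon, Tue ✓
Months with five Sundays: Mar, Jun, Sep, Dec.

4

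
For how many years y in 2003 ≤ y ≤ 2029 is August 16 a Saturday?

Day of week of August 16 in each year:
2003: Sat ✓, 2004: Mon, 2005: Tue, 2006: Wed, 2007: Thu, 2008: Sat ✓, 2009: Sun, 2010: Mon, 2011: Tue, 2012: Thu, 2013: Fri, 2014: Sat ✓, 2015: Sun, 2016: Tue, 2017: Wed, 2018: Thu, 2019: Fri, 2020: Sun, 2021: Mon, 2022: Tue, 2023: Wed, 2024: Fri, 2025: Sat ✓, 2026: Sun, 2027: Mon, 2028: Wed, 2029: Thu
Saturdays: 2003, 2008, 2014, 2025.

4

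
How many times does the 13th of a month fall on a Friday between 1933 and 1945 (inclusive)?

Friday-the-13ths by year:
1933: Jan, Oct
1934: Apr, Jul
1935: Sep, Dec
1936: Mar, Nov
1937: Aug
1938: May
1939: Jan, Oct
1940: Sep, Dec
1941: Jun
1942: Feb, Mar, Nov
1943: Aug
1944: Oct
1945: Apr, Jul

22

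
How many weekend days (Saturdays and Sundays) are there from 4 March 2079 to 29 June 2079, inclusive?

4 March 2079 is a Saturday.
The range spans 118 days (inclusive of both endpoints).
118 = 7 × 16 + 6, so there are 16 full weeks plus 6 extra days.
Each full week contributes 2 weekend days (Sat, Sun): 16 × 2 = 32.
The 6 extra days are Saturday, Sunday, Monday, Tuesday, Wednesday, Thursday — 2 of them qualify.
Total: 32 + 2 = 34.

34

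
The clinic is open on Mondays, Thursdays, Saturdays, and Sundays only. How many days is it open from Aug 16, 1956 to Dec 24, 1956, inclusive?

76

Aug 16, 1956 is a Thursday.
That's 131 days from start to end, counting both.
131 = 7 × 18 + 5, so there are 18 full weeks plus 5 extra days.
Each full week contributes 4 days from the set (Mon, Thu, Sat, Sun): 18 × 4 = 72.
The 5 extra days are Thu, Fri, Sat, Sun, Mon — 4 of them qualify.
Total: 72 + 4 = 76.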